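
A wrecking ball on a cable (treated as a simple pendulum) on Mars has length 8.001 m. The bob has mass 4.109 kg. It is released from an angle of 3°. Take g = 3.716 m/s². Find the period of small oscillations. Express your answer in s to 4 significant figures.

9.220 s

T = 2π√(L/g) = 2π√(8.001/3.716) = 2π × 1.4674 = 9.220 s.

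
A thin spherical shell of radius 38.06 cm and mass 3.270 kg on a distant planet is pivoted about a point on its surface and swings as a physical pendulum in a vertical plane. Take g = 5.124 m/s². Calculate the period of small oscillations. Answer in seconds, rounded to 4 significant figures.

I_cm = (2/3)mr² = 0.31579 kg·m². The pivot is at distance d = 0.3806 m from the centre of mass.
By the parallel-axis theorem, I = I_cm + md² = 0.31579 + 0.47368 = 0.78947 kg·m².
T = 2π√(I/(mgd)) = 2π√(0.78947/(3.270 × 5.124 × 0.3806)) = 2.211 s.

2.211 s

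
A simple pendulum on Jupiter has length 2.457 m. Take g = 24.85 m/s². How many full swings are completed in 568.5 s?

T = 2π√(L/g) = 2π√(2.457/24.85) = 1.9757 s.
Number of complete oscillations = ⌊568.5/1.9757⌋ = ⌊287.75⌋ = 287.

287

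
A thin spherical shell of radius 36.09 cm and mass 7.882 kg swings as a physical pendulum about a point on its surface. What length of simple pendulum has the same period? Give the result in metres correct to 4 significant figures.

The equivalent simple-pendulum length is L_eq = I/(md), where I is about the pivot and d = 0.36090 m.
I_cm = (2/3)mR² = 0.68441 kg·m², so I = I_cm + md² = 0.68441 + 1.0266 = 1.7110 kg·m².
L_eq = 1.7110/(7.882 × 0.36090) = 0.6015 m.

0.6015 m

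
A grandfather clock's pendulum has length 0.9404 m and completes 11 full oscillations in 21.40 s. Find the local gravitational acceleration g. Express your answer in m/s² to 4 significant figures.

9.809 m/s²

T = 21.40/11 = 1.9455 s.
From T = 2π√(L/g), g = 4π²L/T² = 4π² × 0.9404/1.9455² = 9.809 m/s².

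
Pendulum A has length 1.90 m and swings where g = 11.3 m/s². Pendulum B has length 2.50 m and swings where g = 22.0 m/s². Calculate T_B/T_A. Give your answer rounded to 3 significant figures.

T = 2π√(L/g), so T_B/T_A = √((L_B/g_B)/(L_A/g_A)) = √((2.50/22.0)/(1.90/11.3)) = 0.822.

0.822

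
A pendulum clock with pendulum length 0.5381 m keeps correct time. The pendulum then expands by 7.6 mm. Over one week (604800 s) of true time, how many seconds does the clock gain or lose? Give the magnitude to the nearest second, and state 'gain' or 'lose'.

lose 4226 s

T ∝ √L, so T'/T = √(0.54570/0.5381) = 1.00704.
In 604800 s of true time the clock registers 604800/1.00704 = 600573.7 s, so it loses 4226 s.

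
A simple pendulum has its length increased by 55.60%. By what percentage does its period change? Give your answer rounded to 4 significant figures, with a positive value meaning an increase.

24.74%

T ∝ √L, so T'/T = √(1.5560) = 1.2474.
Percentage change in T = (1.2474 − 1) × 100% = 24.74%.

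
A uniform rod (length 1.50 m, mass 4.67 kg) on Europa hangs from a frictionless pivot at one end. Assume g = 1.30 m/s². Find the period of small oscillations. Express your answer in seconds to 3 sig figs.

5.51 s

For a physical pendulum T = 2π√(I/(mgd)), with d = 0.7500 m from pivot to centre of mass.
I_cm = mL²/12 = 4.67 × 1.50²/12 = 0.8756 kg·m²; I = I_cm + md² = 0.8756 + 4.67 × 0.7500² = 3.502 kg·m².
T = 2π√(3.502/(4.67 × 1.30 × 0.7500)) = 5.51 s.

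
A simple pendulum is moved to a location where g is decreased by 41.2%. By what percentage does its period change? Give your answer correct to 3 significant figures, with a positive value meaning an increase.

T ∝ 1/√g, so T'/T = 1/√(0.5880) = 1.304.
Percentage change in T = (1.304 − 1) × 100% = 30.4%.

30.4%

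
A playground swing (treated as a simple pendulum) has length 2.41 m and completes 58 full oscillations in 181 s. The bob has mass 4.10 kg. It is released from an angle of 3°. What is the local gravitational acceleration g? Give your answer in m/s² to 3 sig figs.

9.77 m/s²

T = 181/58 = 3.121 s.
From T = 2π√(L/g), g = 4π²L/T² = 4π² × 2.41/3.121² = 9.77 m/s².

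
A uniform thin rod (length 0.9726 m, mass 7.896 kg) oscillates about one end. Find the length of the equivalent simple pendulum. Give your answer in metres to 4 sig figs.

The equivalent simple-pendulum length is L_eq = I/(md), where I is about the pivot and d = 0.48630 m.
I_cm = (1/12)mL² = 0.62244 kg·m², so I = I_cm + md² = 0.62244 + 1.8673 = 2.4897 kg·m².
L_eq = 2.4897/(7.896 × 0.48630) = 0.6484 m.

0.6484 m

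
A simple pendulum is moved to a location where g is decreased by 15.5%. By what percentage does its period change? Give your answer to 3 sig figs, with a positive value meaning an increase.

T ∝ 1/√g, so T'/T = 1/√(0.8450) = 1.088.
Percentage change in T = (1.088 − 1) × 100% = 8.79%.

8.79%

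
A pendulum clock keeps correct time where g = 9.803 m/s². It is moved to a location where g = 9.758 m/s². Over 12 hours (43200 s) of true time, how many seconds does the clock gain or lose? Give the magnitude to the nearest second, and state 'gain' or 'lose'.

lose 99 s

The clock's period scales as T ∝ 1/√g, so T'/T = √(9.803/9.758) = 1.00230.
In 43200 s of true time the clock registers 43200/1.00230 = 43100.7 s, so it loses 99 s.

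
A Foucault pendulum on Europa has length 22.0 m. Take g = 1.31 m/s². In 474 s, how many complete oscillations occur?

T = 2π√(L/g) = 2π√(22.0/1.31) = 25.75 s.
Number of complete oscillations = ⌊474/25.75⌋ = ⌊18.41⌋ = 18.

18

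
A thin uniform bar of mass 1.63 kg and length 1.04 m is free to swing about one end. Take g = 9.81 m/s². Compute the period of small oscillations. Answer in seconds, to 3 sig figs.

For a physical pendulum T = 2π√(I/(mgd)), with d = 0.5200 m from pivot to centre of mass.
I_cm = mL²/12 = 1.63 × 1.04²/12 = 0.1469 kg·m²; I = I_cm + md² = 0.1469 + 1.63 × 0.5200² = 0.5877 kg·m².
T = 2π√(0.5877/(1.63 × 9.81 × 0.5200)) = 1.67 s.

1.67 s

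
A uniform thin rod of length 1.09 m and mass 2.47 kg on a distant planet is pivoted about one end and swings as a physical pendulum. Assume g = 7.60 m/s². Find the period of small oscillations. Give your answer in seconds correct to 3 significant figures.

For a physical pendulum T = 2π√(I/(mgd)), with d = 0.5450 m from pivot to centre of mass.
I_cm = mL²/12 = 2.47 × 1.09²/12 = 0.2446 kg·m²; I = I_cm + md² = 0.2446 + 2.47 × 0.5450² = 0.9782 kg·m².
T = 2π√(0.9782/(2.47 × 7.60 × 0.5450)) = 1.94 s.

1.94 s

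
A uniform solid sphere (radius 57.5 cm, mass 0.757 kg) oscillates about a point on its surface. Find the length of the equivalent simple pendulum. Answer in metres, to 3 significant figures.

The equivalent simple-pendulum length is L_eq = I/(md), where I is about the pivot and d = 0.5750 m.
I_cm = (2/5)mR² = 0.1001 kg·m², so I = I_cm + md² = 0.1001 + 0.2503 = 0.3504 kg·m².
L_eq = 0.3504/(0.757 × 0.5750) = 0.805 m.

0.805 m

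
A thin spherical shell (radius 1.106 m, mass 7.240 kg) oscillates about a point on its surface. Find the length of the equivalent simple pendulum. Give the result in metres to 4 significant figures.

The equivalent simple-pendulum length is L_eq = I/(md), where I is about the pivot and d = 1.1060 m.
I_cm = (2/3)mR² = 5.9042 kg·m², so I = I_cm + md² = 5.9042 + 8.8562 = 14.760 kg·m².
L_eq = 14.760/(7.240 × 1.1060) = 1.843 m.

1.843 m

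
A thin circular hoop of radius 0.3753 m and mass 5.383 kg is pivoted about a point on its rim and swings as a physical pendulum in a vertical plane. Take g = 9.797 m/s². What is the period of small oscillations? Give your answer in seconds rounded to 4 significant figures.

1.739 s

I_cm = mr² = 0.75820 kg·m². The pivot is at distance d = 0.3753 m from the centre of mass.
By the parallel-axis theorem, I = I_cm + md² = 0.75820 + 0.75820 = 1.5164 kg·m².
T = 2π√(I/(mgd)) = 2π√(1.5164/(5.383 × 9.797 × 0.3753)) = 1.739 s.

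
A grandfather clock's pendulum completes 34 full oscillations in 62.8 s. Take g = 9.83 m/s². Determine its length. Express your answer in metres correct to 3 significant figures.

0.849 m

T = 62.8/34 = 1.847 s.
From T = 2π√(L/g), L = gT²/(4π²) = 9.83 × 1.847²/(4π²) = 0.849 m.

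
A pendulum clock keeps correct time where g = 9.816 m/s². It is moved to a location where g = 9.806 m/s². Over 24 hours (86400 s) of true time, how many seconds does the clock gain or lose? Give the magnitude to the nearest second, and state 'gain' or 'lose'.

lose 44 s

The clock's period scales as T ∝ 1/√g, so T'/T = √(9.816/9.806) = 1.00051.
In 86400 s of true time the clock registers 86400/1.00051 = 86356.0 s, so it loses 44 s.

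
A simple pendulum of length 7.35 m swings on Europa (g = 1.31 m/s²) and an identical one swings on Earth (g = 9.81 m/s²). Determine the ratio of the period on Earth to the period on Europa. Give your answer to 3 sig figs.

T ∝ 1/√g, so T₂/T₁ = √(g₁/g₂) = √(1.31/9.81) = 0.365.

0.365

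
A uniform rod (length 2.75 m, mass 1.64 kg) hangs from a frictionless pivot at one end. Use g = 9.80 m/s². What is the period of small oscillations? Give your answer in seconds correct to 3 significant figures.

For a physical pendulum T = 2π√(I/(mgd)), with d = 1.375 m from pivot to centre of mass.
I_cm = mL²/12 = 1.64 × 2.75²/12 = 1.034 kg·m²; I = I_cm + md² = 1.034 + 1.64 × 1.375² = 4.134 kg·m².
T = 2π√(4.134/(1.64 × 9.80 × 1.375)) = 2.72 s.

2.72 s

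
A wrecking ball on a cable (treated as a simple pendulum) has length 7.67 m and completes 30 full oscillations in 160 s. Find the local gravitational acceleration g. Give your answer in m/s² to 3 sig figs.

T = 160/30 = 5.333 s.
From T = 2π√(L/g), g = 4π²L/T² = 4π² × 7.67/5.333² = 10.6 m/s².

10.6 m/s²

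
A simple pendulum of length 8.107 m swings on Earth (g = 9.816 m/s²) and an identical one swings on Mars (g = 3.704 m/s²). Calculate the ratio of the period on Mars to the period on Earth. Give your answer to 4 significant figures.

T ∝ 1/√g, so T₂/T₁ = √(g₁/g₂) = √(9.816/3.704) = 1.628.

1.628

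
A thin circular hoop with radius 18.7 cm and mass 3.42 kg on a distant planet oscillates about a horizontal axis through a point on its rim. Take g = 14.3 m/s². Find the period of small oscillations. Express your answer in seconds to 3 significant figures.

1.02 s

I_cm = mr² = 0.1196 kg·m². The pivot is at distance d = 0.187 m from the centre of mass.
By the parallel-axis theorem, I = I_cm + md² = 0.1196 + 0.1196 = 0.2392 kg·m².
T = 2π√(I/(mgd)) = 2π√(0.2392/(3.42 × 14.3 × 0.187)) = 1.02 s.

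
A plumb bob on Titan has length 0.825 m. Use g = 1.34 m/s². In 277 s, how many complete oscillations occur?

T = 2π√(L/g) = 2π√(0.825/1.34) = 4.930 s.
Number of complete oscillations = ⌊277/4.930⌋ = ⌊56.19⌋ = 56.

56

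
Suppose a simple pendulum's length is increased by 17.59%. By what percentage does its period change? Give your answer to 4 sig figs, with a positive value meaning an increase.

8.439%

T ∝ √L, so T'/T = √(1.1759) = 1.0844.
Percentage change in T = (1.0844 − 1) × 100% = 8.439%.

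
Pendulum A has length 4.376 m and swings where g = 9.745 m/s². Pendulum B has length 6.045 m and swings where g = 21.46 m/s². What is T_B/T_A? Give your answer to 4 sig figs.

0.7920

T = 2π√(L/g), so T_B/T_A = √((L_B/g_B)/(L_A/g_A)) = √((6.045/21.46)/(4.376/9.745)) = 0.7920.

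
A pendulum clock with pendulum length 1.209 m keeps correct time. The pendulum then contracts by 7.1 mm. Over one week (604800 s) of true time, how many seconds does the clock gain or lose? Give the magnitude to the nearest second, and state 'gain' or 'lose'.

gain 1784 s

T ∝ √L, so T'/T = √(1.20190/1.209) = 0.997059.
In 604800 s of true time the clock registers 604800/0.997059 = 606583.7 s, so it gains 1784 s.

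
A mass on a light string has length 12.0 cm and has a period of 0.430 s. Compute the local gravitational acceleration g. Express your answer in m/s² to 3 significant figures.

25.6 m/s²

From T = 2π√(L/g), g = 4π²L/T² = 4π² × 0.120/0.4300² = 25.6 m/s².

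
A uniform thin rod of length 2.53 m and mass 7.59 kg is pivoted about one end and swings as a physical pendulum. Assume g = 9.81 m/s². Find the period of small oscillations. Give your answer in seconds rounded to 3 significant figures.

For a physical pendulum T = 2π√(I/(mgd)), with d = 1.265 m from pivot to centre of mass.
I_cm = mL²/12 = 7.59 × 2.53²/12 = 4.049 kg·m²; I = I_cm + md² = 4.049 + 7.59 × 1.265² = 16.19 kg·m².
T = 2π√(16.19/(7.59 × 9.81 × 1.265)) = 2.61 s.

2.61 s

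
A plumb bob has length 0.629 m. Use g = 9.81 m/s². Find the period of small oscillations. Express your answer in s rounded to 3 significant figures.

1.59 s

T = 2π√(L/g) = 2π√(0.629/9.81) = 2π × 0.2532 = 1.59 s.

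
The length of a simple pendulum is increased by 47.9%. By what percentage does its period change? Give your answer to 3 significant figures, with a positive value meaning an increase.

T ∝ √L, so T'/T = √(1.479) = 1.216.
Percentage change in T = (1.216 − 1) × 100% = 21.6%.

21.6%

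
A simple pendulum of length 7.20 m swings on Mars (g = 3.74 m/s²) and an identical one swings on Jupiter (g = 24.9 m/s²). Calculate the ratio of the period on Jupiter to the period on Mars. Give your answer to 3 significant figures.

T ∝ 1/√g, so T₂/T₁ = √(g₁/g₂) = √(3.74/24.9) = 0.388.

0.388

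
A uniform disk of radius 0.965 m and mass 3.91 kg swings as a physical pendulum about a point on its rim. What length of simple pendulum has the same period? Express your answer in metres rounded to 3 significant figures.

1.45 m

The equivalent simple-pendulum length is L_eq = I/(md), where I is about the pivot and d = 0.9650 m.
I_cm = ½mR² = 1.821 kg·m², so I = I_cm + md² = 1.821 + 3.641 = 5.462 kg·m².
L_eq = 5.462/(3.91 × 0.9650) = 1.45 m.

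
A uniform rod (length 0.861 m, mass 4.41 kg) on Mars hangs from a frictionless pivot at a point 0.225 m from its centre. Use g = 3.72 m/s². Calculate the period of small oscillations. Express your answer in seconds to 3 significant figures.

For a physical pendulum T = 2π√(I/(mgd)), with d = 0.2250 m from pivot to centre of mass.
I_cm = mL²/12 = 4.41 × 0.861²/12 = 0.2724 kg·m²; I = I_cm + md² = 0.2724 + 4.41 × 0.2250² = 0.4957 kg·m².
T = 2π√(0.4957/(4.41 × 3.72 × 0.2250)) = 2.30 s.

2.30 s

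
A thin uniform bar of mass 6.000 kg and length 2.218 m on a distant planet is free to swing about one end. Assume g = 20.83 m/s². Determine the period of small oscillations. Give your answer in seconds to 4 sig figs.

For a physical pendulum T = 2π√(I/(mgd)), with d = 1.1090 m from pivot to centre of mass.
I_cm = mL²/12 = 6.000 × 2.218²/12 = 2.4598 kg·m²; I = I_cm + md² = 2.4598 + 6.000 × 1.1090² = 9.8390 kg·m².
T = 2π√(9.8390/(6.000 × 20.83 × 1.1090)) = 1.674 s.

1.674 s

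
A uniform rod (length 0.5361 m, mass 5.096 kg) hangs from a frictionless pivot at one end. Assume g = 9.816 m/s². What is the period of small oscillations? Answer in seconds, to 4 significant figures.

For a physical pendulum T = 2π√(I/(mgd)), with d = 0.26805 m from pivot to centre of mass.
I_cm = mL²/12 = 5.096 × 0.5361²/12 = 0.12205 kg·m²; I = I_cm + md² = 0.12205 + 5.096 × 0.26805² = 0.48820 kg·m².
T = 2π√(0.48820/(5.096 × 9.816 × 0.26805)) = 1.199 s.

1.199 s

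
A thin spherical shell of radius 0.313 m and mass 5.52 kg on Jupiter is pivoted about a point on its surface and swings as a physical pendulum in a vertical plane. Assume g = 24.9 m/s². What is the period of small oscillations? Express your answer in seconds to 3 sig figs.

I_cm = (2/3)mr² = 0.3605 kg·m². The pivot is at distance d = 0.313 m from the centre of mass.
By the parallel-axis theorem, I = I_cm + md² = 0.3605 + 0.5408 = 0.9013 kg·m².
T = 2π√(I/(mgd)) = 2π√(0.9013/(5.52 × 24.9 × 0.313)) = 0.909 s.

0.909 s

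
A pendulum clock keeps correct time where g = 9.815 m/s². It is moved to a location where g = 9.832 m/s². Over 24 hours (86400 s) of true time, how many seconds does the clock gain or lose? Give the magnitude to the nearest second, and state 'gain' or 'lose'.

gain 75 s

The clock's period scales as T ∝ 1/√g, so T'/T = √(9.815/9.832) = 0.999135.
In 86400 s of true time the clock registers 86400/0.999135 = 86474.8 s, so it gains 75 s.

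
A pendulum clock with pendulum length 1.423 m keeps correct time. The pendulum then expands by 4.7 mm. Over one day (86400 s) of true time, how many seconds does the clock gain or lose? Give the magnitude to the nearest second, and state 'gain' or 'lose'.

lose 142 s

T ∝ √L, so T'/T = √(1.42770/1.423) = 1.00165.
In 86400 s of true time the clock registers 86400/1.00165 = 86257.7 s, so it loses 142 s.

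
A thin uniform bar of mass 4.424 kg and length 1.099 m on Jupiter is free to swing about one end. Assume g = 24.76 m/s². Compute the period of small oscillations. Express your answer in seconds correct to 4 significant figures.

For a physical pendulum T = 2π√(I/(mgd)), with d = 0.54950 m from pivot to centre of mass.
I_cm = mL²/12 = 4.424 × 1.099²/12 = 0.44528 kg·m²; I = I_cm + md² = 0.44528 + 4.424 × 0.54950² = 1.7811 kg·m².
T = 2π√(1.7811/(4.424 × 24.76 × 0.54950)) = 1.081 s.

1.081 s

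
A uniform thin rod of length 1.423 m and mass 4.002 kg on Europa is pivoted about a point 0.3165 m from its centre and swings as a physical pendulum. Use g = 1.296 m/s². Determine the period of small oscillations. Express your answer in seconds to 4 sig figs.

For a physical pendulum T = 2π√(I/(mgd)), with d = 0.31650 m from pivot to centre of mass.
I_cm = mL²/12 = 4.002 × 1.423²/12 = 0.67531 kg·m²; I = I_cm + md² = 0.67531 + 4.002 × 0.31650² = 1.0762 kg·m².
T = 2π√(1.0762/(4.002 × 1.296 × 0.31650)) = 5.087 s.

5.087 s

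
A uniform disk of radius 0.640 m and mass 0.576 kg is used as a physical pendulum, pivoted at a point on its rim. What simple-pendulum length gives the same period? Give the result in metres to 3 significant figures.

0.960 m

The equivalent simple-pendulum length is L_eq = I/(md), where I is about the pivot and d = 0.6400 m.
I_cm = ½mR² = 0.1180 kg·m², so I = I_cm + md² = 0.1180 + 0.2359 = 0.3539 kg·m².
L_eq = 0.3539/(0.576 × 0.6400) = 0.960 m.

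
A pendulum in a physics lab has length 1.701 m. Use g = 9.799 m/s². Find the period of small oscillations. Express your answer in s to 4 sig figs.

T = 2π√(L/g) = 2π√(1.701/9.799) = 2π × 0.41664 = 2.618 s.

2.618 s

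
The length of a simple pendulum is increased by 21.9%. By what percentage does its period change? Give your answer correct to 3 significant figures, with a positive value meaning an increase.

10.4%

T ∝ √L, so T'/T = √(1.219) = 1.104.
Percentage change in T = (1.104 − 1) × 100% = 10.4%.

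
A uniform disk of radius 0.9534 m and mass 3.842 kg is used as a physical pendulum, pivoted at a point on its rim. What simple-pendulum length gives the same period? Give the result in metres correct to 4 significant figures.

1.430 m

The equivalent simple-pendulum length is L_eq = I/(md), where I is about the pivot and d = 0.95340 m.
I_cm = ½mR² = 1.7461 kg·m², so I = I_cm + md² = 1.7461 + 3.4923 = 5.2384 kg·m².
L_eq = 5.2384/(3.842 × 0.95340) = 1.430 m.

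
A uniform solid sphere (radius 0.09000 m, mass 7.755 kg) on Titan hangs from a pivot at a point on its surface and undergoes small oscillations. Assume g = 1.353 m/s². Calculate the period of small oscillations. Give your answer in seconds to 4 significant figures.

I_cm = (2/5)mr² = 0.025126 kg·m². The pivot is at distance d = 0.09000 m from the centre of mass.
By the parallel-axis theorem, I = I_cm + md² = 0.025126 + 0.062815 = 0.087942 kg·m².
T = 2π√(I/(mgd)) = 2π√(0.087942/(7.755 × 1.353 × 0.09000)) = 1.917 s.

1.917 s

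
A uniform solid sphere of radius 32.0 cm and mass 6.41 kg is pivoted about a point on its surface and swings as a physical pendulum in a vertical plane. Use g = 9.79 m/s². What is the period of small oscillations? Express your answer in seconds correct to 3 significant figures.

I_cm = (2/5)mr² = 0.2626 kg·m². The pivot is at distance d = 0.320 m from the centre of mass.
By the parallel-axis theorem, I = I_cm + md² = 0.2626 + 0.6564 = 0.9189 kg·m².
T = 2π√(I/(mgd)) = 2π√(0.9189/(6.41 × 9.79 × 0.320)) = 1.34 s.

1.34 s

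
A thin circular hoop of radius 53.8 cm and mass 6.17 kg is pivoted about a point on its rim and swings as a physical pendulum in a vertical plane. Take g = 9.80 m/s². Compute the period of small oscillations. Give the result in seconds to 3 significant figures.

I_cm = mr² = 1.786 kg·m². The pivot is at distance d = 0.538 m from the centre of mass.
By the parallel-axis theorem, I = I_cm + md² = 1.786 + 1.786 = 3.572 kg·m².
T = 2π√(I/(mgd)) = 2π√(3.572/(6.17 × 9.80 × 0.538)) = 2.08 s.

2.08 s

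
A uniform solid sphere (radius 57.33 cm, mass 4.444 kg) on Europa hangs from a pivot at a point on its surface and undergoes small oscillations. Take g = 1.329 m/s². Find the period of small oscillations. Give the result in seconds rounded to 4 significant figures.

4.883 s

I_cm = (2/5)mr² = 0.58425 kg·m². The pivot is at distance d = 0.5733 m from the centre of mass.
By the parallel-axis theorem, I = I_cm + md² = 0.58425 + 1.4606 = 2.0449 kg·m².
T = 2π√(I/(mgd)) = 2π√(2.0449/(4.444 × 1.329 × 0.5733)) = 4.883 s.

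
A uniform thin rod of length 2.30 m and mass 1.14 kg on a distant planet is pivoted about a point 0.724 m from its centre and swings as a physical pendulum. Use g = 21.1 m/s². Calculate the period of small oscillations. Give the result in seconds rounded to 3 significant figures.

For a physical pendulum T = 2π√(I/(mgd)), with d = 0.7240 m from pivot to centre of mass.
I_cm = mL²/12 = 1.14 × 2.30²/12 = 0.5025 kg·m²; I = I_cm + md² = 0.5025 + 1.14 × 0.7240² = 1.100 kg·m².
T = 2π√(1.100/(1.14 × 21.1 × 0.7240)) = 1.58 s.

1.58 s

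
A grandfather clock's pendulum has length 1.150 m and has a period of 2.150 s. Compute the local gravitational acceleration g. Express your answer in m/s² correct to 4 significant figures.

From T = 2π√(L/g), g = 4π²L/T² = 4π² × 1.150/2.1500² = 9.822 m/s².

9.822 m/s²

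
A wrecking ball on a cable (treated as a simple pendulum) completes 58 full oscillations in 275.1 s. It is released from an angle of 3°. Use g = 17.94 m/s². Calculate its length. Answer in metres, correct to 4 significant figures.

10.22 m

T = 275.1/58 = 4.7431 s.
From T = 2π√(L/g), L = gT²/(4π²) = 17.94 × 4.7431²/(4π²) = 10.22 m.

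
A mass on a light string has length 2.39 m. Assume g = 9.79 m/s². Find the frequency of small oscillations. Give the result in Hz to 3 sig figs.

T = 2π√(L/g) = 2π√(2.39/9.79) = 3.104 s, so f = 1/T = 0.322 Hz.

0.322 Hz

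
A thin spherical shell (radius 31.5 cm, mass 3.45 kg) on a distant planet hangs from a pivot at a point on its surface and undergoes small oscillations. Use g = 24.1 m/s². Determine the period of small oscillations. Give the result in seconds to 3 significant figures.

I_cm = (2/3)mr² = 0.2282 kg·m². The pivot is at distance d = 0.315 m from the centre of mass.
By the parallel-axis theorem, I = I_cm + md² = 0.2282 + 0.3423 = 0.5705 kg·m².
T = 2π√(I/(mgd)) = 2π√(0.5705/(3.45 × 24.1 × 0.315)) = 0.927 s.

0.927 s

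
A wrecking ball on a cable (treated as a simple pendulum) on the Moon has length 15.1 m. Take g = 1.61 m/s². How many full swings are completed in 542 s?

28

T = 2π√(L/g) = 2π√(15.1/1.61) = 19.24 s.
Number of complete oscillations = ⌊542/19.24⌋ = ⌊28.17⌋ = 28.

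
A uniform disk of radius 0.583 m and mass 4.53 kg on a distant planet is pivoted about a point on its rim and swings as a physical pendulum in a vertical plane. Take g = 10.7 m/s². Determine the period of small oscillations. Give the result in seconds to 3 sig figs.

I_cm = ½mr² = 0.7698 kg·m². The pivot is at distance d = 0.583 m from the centre of mass.
By the parallel-axis theorem, I = I_cm + md² = 0.7698 + 1.540 = 2.310 kg·m².
T = 2π√(I/(mgd)) = 2π√(2.310/(4.53 × 10.7 × 0.583)) = 1.80 s.

1.80 s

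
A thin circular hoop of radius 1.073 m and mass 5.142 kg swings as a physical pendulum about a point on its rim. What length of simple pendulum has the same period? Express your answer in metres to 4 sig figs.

2.146 m

The equivalent simple-pendulum length is L_eq = I/(md), where I is about the pivot and d = 1.0730 m.
I_cm = mR² = 5.9201 kg·m², so I = I_cm + md² = 5.9201 + 5.9201 = 11.840 kg·m².
L_eq = 11.840/(5.142 × 1.0730) = 2.146 m.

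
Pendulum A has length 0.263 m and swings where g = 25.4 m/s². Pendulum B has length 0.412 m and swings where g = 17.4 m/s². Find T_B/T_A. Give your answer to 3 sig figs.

1.51

T = 2π√(L/g), so T_B/T_A = √((L_B/g_B)/(L_A/g_A)) = √((0.412/17.4)/(0.263/25.4)) = 1.51.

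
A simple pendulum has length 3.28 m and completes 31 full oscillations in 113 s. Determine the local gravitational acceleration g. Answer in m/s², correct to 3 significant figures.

T = 113/31 = 3.645 s.
From T = 2π√(L/g), g = 4π²L/T² = 4π² × 3.28/3.645² = 9.75 m/s².

9.75 m/s²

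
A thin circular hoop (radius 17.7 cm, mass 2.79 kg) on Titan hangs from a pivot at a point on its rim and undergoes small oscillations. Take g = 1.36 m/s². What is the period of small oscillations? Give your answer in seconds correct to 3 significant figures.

3.21 s

I_cm = mr² = 0.08741 kg·m². The pivot is at distance d = 0.177 m from the centre of mass.
By the parallel-axis theorem, I = I_cm + md² = 0.08741 + 0.08741 = 0.1748 kg·m².
T = 2π√(I/(mgd)) = 2π√(0.1748/(2.79 × 1.36 × 0.177)) = 3.21 s.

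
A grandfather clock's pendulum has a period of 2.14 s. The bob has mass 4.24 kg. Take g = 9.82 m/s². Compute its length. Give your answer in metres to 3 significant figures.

From T = 2π√(L/g), L = gT²/(4π²) = 9.82 × 2.140²/(4π²) = 1.14 m.

1.14 m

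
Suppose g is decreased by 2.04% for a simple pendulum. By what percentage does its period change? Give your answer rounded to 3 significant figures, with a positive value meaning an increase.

T ∝ 1/√g, so T'/T = 1/√(0.9796) = 1.010.
Percentage change in T = (1.010 − 1) × 100% = 1.04%.

1.04%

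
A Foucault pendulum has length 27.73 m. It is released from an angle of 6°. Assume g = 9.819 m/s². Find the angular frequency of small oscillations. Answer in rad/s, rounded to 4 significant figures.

ω = √(g/L) = √(9.819/27.73) = 0.5951 rad/s.

0.5951 rad/s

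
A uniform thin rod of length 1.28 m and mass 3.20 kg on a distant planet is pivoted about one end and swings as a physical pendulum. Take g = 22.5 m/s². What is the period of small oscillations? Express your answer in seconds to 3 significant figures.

For a physical pendulum T = 2π√(I/(mgd)), with d = 0.6400 m from pivot to centre of mass.
I_cm = mL²/12 = 3.20 × 1.28²/12 = 0.4369 kg·m²; I = I_cm + md² = 0.4369 + 3.20 × 0.6400² = 1.748 kg·m².
T = 2π√(1.748/(3.20 × 22.5 × 0.6400)) = 1.22 s.

1.22 s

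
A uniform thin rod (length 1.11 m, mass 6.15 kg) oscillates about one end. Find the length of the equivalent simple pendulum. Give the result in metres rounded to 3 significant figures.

0.740 m

The equivalent simple-pendulum length is L_eq = I/(md), where I is about the pivot and d = 0.5550 m.
I_cm = (1/12)mL² = 0.6315 kg·m², so I = I_cm + md² = 0.6315 + 1.894 = 2.526 kg·m².
L_eq = 2.526/(6.15 × 0.5550) = 0.740 m.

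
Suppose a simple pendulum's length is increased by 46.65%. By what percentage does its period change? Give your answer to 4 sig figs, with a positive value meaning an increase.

21.10%

T ∝ √L, so T'/T = √(1.4665) = 1.2110.
Percentage change in T = (1.2110 − 1) × 100% = 21.10%.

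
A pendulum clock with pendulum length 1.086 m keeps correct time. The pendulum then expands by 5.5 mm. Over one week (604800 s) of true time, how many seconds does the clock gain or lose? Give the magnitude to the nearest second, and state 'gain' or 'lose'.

T ∝ √L, so T'/T = √(1.09150/1.086) = 1.00253.
In 604800 s of true time the clock registers 604800/1.00253 = 603274.3 s, so it loses 1526 s.

lose 1526 s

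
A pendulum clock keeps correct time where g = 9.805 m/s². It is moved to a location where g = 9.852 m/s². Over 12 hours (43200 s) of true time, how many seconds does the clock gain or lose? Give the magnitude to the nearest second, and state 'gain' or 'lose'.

gain 103 s

The clock's period scales as T ∝ 1/√g, so T'/T = √(9.805/9.852) = 0.997612.
In 43200 s of true time the clock registers 43200/0.997612 = 43303.4 s, so it gains 103 s.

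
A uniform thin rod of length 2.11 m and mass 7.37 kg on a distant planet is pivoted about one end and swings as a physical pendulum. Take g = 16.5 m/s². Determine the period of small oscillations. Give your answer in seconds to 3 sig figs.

For a physical pendulum T = 2π√(I/(mgd)), with d = 1.055 m from pivot to centre of mass.
I_cm = mL²/12 = 7.37 × 2.11²/12 = 2.734 kg·m²; I = I_cm + md² = 2.734 + 7.37 × 1.055² = 10.94 kg·m².
T = 2π√(10.94/(7.37 × 16.5 × 1.055)) = 1.83 s.

1.83 s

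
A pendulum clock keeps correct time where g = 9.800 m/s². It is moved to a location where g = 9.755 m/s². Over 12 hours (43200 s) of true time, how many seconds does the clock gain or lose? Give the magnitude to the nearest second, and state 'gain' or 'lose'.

The clock's period scales as T ∝ 1/√g, so T'/T = √(9.800/9.755) = 1.00230.
In 43200 s of true time the clock registers 43200/1.00230 = 43100.7 s, so it loses 99 s.

lose 99 s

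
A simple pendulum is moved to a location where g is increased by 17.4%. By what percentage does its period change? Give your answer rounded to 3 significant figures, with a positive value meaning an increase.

-7.71%

T ∝ 1/√g, so T'/T = 1/√(1.174) = 0.9229.
Percentage change in T = (0.9229 − 1) × 100% = -7.71%.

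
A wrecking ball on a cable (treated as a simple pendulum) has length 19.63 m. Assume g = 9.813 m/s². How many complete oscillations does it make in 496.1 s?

T = 2π√(L/g) = 2π√(19.63/9.813) = 8.8867 s.
Number of complete oscillations = ⌊496.1/8.8867⌋ = ⌊55.825⌋ = 55.

55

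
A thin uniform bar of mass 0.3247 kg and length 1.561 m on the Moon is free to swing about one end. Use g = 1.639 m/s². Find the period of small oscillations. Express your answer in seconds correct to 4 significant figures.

For a physical pendulum T = 2π√(I/(mgd)), with d = 0.78050 m from pivot to centre of mass.
I_cm = mL²/12 = 0.3247 × 1.561²/12 = 0.065934 kg·m²; I = I_cm + md² = 0.065934 + 0.3247 × 0.78050² = 0.26373 kg·m².
T = 2π√(0.26373/(0.3247 × 1.639 × 0.78050)) = 5.007 s.

5.007 s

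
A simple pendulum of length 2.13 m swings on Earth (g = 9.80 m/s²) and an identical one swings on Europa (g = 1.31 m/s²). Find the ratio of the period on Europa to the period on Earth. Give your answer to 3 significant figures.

T ∝ 1/√g, so T₂/T₁ = √(g₁/g₂) = √(9.80/1.31) = 2.74.

2.74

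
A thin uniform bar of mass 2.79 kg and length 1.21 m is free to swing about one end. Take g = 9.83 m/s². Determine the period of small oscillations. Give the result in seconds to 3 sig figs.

1.80 s

For a physical pendulum T = 2π√(I/(mgd)), with d = 0.6050 m from pivot to centre of mass.
I_cm = mL²/12 = 2.79 × 1.21²/12 = 0.3404 kg·m²; I = I_cm + md² = 0.3404 + 2.79 × 0.6050² = 1.362 kg·m².
T = 2π√(1.362/(2.79 × 9.83 × 0.6050)) = 1.80 s.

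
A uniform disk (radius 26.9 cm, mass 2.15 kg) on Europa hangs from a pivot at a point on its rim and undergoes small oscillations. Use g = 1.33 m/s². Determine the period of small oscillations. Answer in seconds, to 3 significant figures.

I_cm = ½mr² = 0.07779 kg·m². The pivot is at distance d = 0.269 m from the centre of mass.
By the parallel-axis theorem, I = I_cm + md² = 0.07779 + 0.1556 = 0.2334 kg·m².
T = 2π√(I/(mgd)) = 2π√(0.2334/(2.15 × 1.33 × 0.269)) = 3.46 s.

3.46 s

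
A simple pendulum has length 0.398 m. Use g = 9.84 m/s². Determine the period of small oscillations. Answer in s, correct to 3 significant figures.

T = 2π√(L/g) = 2π√(0.398/9.84) = 2π × 0.2011 = 1.26 s.

1.26 s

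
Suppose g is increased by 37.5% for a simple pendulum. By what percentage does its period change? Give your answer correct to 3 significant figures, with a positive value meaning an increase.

T ∝ 1/√g, so T'/T = 1/√(1.375) = 0.8528.
Percentage change in T = (0.8528 − 1) × 100% = -14.7%.

-14.7%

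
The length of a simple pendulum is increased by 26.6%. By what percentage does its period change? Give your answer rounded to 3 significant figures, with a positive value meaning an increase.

T ∝ √L, so T'/T = √(1.266) = 1.125.
Percentage change in T = (1.125 − 1) × 100% = 12.5%.

12.5%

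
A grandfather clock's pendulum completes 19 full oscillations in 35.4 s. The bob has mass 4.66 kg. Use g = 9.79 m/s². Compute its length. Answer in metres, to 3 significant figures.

T = 35.4/19 = 1.863 s.
From T = 2π√(L/g), L = gT²/(4π²) = 9.79 × 1.863²/(4π²) = 0.861 m.

0.861 m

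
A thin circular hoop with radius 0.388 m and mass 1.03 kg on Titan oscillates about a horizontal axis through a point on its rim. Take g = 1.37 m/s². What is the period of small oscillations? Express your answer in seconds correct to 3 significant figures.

I_cm = mr² = 0.1551 kg·m². The pivot is at distance d = 0.388 m from the centre of mass.
By the parallel-axis theorem, I = I_cm + md² = 0.1551 + 0.1551 = 0.3101 kg·m².
T = 2π√(I/(mgd)) = 2π√(0.3101/(1.03 × 1.37 × 0.388)) = 4.73 s.

4.73 s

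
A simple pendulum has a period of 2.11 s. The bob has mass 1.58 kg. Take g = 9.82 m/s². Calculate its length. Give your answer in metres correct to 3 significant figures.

From T = 2π√(L/g), L = gT²/(4π²) = 9.82 × 2.110²/(4π²) = 1.11 m.

1.11 m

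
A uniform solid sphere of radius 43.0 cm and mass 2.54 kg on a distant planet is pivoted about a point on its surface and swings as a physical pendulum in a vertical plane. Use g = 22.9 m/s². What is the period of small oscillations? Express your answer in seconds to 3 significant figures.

I_cm = (2/5)mr² = 0.1879 kg·m². The pivot is at distance d = 0.430 m from the centre of mass.
By the parallel-axis theorem, I = I_cm + md² = 0.1879 + 0.4696 = 0.6575 kg·m².
T = 2π√(I/(mgd)) = 2π√(0.6575/(2.54 × 22.9 × 0.430)) = 1.02 s.

1.02 s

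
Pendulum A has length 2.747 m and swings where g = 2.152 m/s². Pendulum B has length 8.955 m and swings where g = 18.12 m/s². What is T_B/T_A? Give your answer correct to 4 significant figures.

0.6222

T = 2π√(L/g), so T_B/T_A = √((L_B/g_B)/(L_A/g_A)) = √((8.955/18.12)/(2.747/2.152)) = 0.6222.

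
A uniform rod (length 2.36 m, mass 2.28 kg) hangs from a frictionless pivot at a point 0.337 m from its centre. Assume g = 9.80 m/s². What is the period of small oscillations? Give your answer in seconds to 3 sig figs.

For a physical pendulum T = 2π√(I/(mgd)), with d = 0.3370 m from pivot to centre of mass.
I_cm = mL²/12 = 2.28 × 2.36²/12 = 1.058 kg·m²; I = I_cm + md² = 1.058 + 2.28 × 0.3370² = 1.317 kg·m².
T = 2π√(1.317/(2.28 × 9.80 × 0.3370)) = 2.63 s.

2.63 s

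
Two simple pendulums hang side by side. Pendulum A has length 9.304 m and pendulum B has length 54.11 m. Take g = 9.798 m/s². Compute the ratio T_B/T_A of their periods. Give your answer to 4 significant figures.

T ∝ √L, so T_B/T_A = √(L_B/L_A) = √(54.11/9.304) = 2.412.

2.412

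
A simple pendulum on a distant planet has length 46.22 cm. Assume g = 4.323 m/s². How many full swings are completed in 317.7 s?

T = 2π√(L/g) = 2π√(0.4622/4.323) = 2.0545 s.
Number of complete oscillations = ⌊317.7/2.0545⌋ = ⌊154.64⌋ = 154.

154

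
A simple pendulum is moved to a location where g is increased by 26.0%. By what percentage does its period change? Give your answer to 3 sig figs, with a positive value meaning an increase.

-10.9%

T ∝ 1/√g, so T'/T = 1/√(1.260) = 0.8909.
Percentage change in T = (0.8909 − 1) × 100% = -10.9%.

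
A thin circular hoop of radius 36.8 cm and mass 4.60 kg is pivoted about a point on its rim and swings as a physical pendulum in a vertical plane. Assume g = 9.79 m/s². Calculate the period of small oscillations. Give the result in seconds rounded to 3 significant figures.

I_cm = mr² = 0.6230 kg·m². The pivot is at distance d = 0.368 m from the centre of mass.
By the parallel-axis theorem, I = I_cm + md² = 0.6230 + 0.6230 = 1.246 kg·m².
T = 2π√(I/(mgd)) = 2π√(1.246/(4.60 × 9.79 × 0.368)) = 1.72 s.

1.72 s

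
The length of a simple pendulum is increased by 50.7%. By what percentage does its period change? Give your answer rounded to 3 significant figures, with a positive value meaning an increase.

22.8%

T ∝ √L, so T'/T = √(1.507) = 1.228.
Percentage change in T = (1.228 − 1) × 100% = 22.8%.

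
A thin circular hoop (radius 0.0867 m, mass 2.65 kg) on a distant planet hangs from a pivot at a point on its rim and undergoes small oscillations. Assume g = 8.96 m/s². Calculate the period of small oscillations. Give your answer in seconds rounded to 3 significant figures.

I_cm = mr² = 0.01992 kg·m². The pivot is at distance d = 0.0867 m from the centre of mass.
By the parallel-axis theorem, I = I_cm + md² = 0.01992 + 0.01992 = 0.03984 kg·m².
T = 2π√(I/(mgd)) = 2π√(0.03984/(2.65 × 8.96 × 0.0867)) = 0.874 s.

0.874 s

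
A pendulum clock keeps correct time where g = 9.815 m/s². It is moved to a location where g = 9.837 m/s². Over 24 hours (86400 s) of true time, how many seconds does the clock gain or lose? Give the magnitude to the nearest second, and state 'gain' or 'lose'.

The clock's period scales as T ∝ 1/√g, so T'/T = √(9.815/9.837) = 0.998881.
In 86400 s of true time the clock registers 86400/0.998881 = 86496.8 s, so it gains 97 s.

gain 97 s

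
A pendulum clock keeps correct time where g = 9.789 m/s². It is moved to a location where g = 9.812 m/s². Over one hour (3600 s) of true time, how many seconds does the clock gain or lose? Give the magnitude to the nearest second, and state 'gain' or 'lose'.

gain 4 s

The clock's period scales as T ∝ 1/√g, so T'/T = √(9.789/9.812) = 0.998827.
In 3600 s of true time the clock registers 3600/0.998827 = 3604.2 s, so it gains 4 s.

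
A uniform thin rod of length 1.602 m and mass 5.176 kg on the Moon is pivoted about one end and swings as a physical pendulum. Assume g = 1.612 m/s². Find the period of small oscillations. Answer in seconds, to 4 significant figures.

For a physical pendulum T = 2π√(I/(mgd)), with d = 0.80100 m from pivot to centre of mass.
I_cm = mL²/12 = 5.176 × 1.602²/12 = 1.1070 kg·m²; I = I_cm + md² = 1.1070 + 5.176 × 0.80100² = 4.4279 kg·m².
T = 2π√(4.4279/(5.176 × 1.612 × 0.80100)) = 5.114 s.

5.114 s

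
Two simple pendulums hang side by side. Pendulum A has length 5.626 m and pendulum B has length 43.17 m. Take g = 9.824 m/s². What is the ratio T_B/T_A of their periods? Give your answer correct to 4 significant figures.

T ∝ √L, so T_B/T_A = √(L_B/L_A) = √(43.17/5.626) = 2.770.

2.770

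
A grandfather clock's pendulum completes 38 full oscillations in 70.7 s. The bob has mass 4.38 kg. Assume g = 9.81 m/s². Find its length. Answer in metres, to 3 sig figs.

0.860 m

T = 70.7/38 = 1.861 s.
From T = 2π√(L/g), L = gT²/(4π²) = 9.81 × 1.861²/(4π²) = 0.860 m.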